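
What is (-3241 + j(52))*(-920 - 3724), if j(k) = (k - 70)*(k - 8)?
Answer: 18729252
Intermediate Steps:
j(k) = (-70 + k)*(-8 + k)
(-3241 + j(52))*(-920 - 3724) = (-3241 + (560 + 52² - 78*52))*(-920 - 3724) = (-3241 + (560 + 2704 - 4056))*(-4644) = (-3241 - 792)*(-4644) = -4033*(-4644) = 18729252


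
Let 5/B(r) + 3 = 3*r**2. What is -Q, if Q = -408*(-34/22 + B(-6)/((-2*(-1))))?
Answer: -47804/77 ≈ -620.83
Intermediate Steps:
B(r) = 5/(-3 + 3*r**2)
Q = 47804/77 (Q = -408*(-34/22 + (5/(3*(-1 + (-6)**2)))/((-2*(-1)))) = -408*(-34*1/22 + (5/(3*(-1 + 36)))/2) = -408*(-17/11 + ((5/3)/35)*(1/2)) = -408*(-17/11 + ((5/3)*(1/35))*(1/2)) = -408*(-17/11 + (1/21)*(1/2)) = -408*(-17/11 + 1/42) = -408*(-703/462) = 47804/77 ≈ 620.83)
-Q = -1*47804/77 = -47804/77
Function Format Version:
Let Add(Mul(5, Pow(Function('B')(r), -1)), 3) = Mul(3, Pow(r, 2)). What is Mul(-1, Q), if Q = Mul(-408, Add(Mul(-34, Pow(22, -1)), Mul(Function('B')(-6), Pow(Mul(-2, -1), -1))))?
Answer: Rational(-47804, 77) ≈ -620.83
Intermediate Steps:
Function('B')(r) = Mul(5, Pow(Add(-3, Mul(3, Pow(r, 2))), -1))
Q = Rational(47804, 77) (Q = Mul(-408, Add(Mul(-34, Pow(22, -1)), Mul(Mul(Rational(5, 3), Pow(Add(-1, Pow(-6, 2)), -1)), Pow(Mul(-2, -1), -1)))) = Mul(-408, Add(Mul(-34, Rational(1, 22)), Mul(Mul(Rational(5, 3), Pow(Add(-1, 36), -1)), Pow(2, -1)))) = Mul(-408, Add(Rational(-17, 11), Mul(Mul(Rational(5, 3), Pow(35, -1)), Rational(1, 2)))) = Mul(-408, Add(Rational(-17, 11), Mul(Mul(Rational(5, 3), Rational(1, 35)), Rational(1, 2)))) = Mul(-408, Add(Rational(-17, 11), Mul(Rational(1, 21), Rational(1, 2)))) = Mul(-408, Add(Rational(-17, 11), Rational(1, 42))) = Mul(-408, Rational(-703, 462)) = Rational(47804, 77) ≈ 620.83)
Mul(-1, Q) = Mul(-1, Rational(47804, 77)) = Rational(-47804, 77)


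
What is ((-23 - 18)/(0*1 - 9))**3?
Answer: 68921/729 ≈ 94.542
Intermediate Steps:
((-23 - 18)/(0*1 - 9))**3 = (-41/(0 - 9))**3 = (-41/(-9))**3 = (-41*(-1/9))**3 = (41/9)**3 = 68921/729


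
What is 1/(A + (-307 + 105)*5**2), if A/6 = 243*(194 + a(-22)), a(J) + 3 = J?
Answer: 1/241352 ≈ 4.1433e-6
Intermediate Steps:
a(J) = -3 + J
A = 246402 (A = 6*(243*(194 + (-3 - 22))) = 6*(243*(194 - 25)) = 6*(243*169) = 6*41067 = 246402)
1/(A + (-307 + 105)*5**2) = 1/(246402 + (-307 + 105)*5**2) = 1/(246402 - 202*25) = 1/(246402 - 5050) = 1/241352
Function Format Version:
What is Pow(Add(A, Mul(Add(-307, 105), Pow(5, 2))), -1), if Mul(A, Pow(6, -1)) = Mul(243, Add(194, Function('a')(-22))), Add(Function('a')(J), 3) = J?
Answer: Rational(1, 241352) ≈ 4.1433e-6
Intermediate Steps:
Function('a')(J) = Add(-3, J)
A = 246402 (A = Mul(6, Mul(243, Add(194, Add(-3, -22)))) = Mul(6, Mul(243, Add(194, -25))) = Mul(6, Mul(243, 169)) = Mul(6, 41067) = 246402)
Pow(Add(A, Mul(Add(-307, 105), Pow(5, 2))), -1) = Pow(Add(246402, Mul(Add(-307, 105), Pow(5, 2))), -1) = Pow(Add(246402, Mul(-202, 25)), -1) = Pow(Add(246402, -5050), -1) = Pow(241352, -1) = Rational(1, 241352)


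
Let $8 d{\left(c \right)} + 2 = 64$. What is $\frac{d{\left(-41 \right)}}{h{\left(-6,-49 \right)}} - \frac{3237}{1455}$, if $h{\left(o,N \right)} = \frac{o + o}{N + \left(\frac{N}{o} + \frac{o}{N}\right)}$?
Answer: $\frac{164727067}{6844320} \approx 24.068$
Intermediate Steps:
$d{\left(c \right)} = \frac{31}{4}$ ($d{\left(c \right)} = - \frac{1}{4} + \frac{1}{8} \cdot 64 = - \frac{1}{4} + 8 = \frac{31}{4}$)
$h{\left(o,N \right)} = \frac{2 o}{N + \frac{N}{o} + \frac{o}{N}}$
$\frac{d{\left(-41 \right)}}{h{\left(-6,-49 \right)}} - \frac{3237}{1455} = \frac{31}{4 \cdot 2 \left(-49\right) \left(-6\right)^{2} \frac{1}{\left(-49\right)^{2} + \left(-6\right)^{2} - 6 \left(-49\right)^{2}}} - \frac{3237}{1455} = \frac{31}{4 \cdot 2 \left(-49\right) 36 \frac{1}{2401 + 36 - 14406}} - \frac{1079}{485} = \frac{31}{4 \cdot 2 \left(-49\right) 36 \frac{1}{-11969}} - \frac{1079}{485} = \frac{31}{4 \cdot 2 \left(-49\right) 36 \left(- \frac{1}{11969}\right)} - \frac{1079}{485} = \frac{31}{4 \cdot \frac{3528}{11969}} - \frac{1079}{485} = \frac{31}{4} \cdot \frac{11969}{3528} - \frac{1079}{485} = \frac{371039}{14112} - \frac{1079}{485} = \frac{164727067}{6844320}$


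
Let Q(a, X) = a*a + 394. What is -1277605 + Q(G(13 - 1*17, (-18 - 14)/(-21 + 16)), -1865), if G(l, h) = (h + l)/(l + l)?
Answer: -127721091/100 ≈ -1.2772e+6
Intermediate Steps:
G(l, h) = (h + l)/(2*l) (G(l, h) = (h + l)/((2*l)) = (h + l)*(1/(2*l)) = (h + l)/(2*l))
Q(a, X) = 394 + a**2 (Q(a, X) = a**2 + 394 = 394 + a**2)
-1277605 + Q(G(13 - 1*17, (-18 - 14)/(-21 + 16)), -1865) = -1277605 + (394 + (((-18 - 14)/(-21 + 16) + (13 - 1*17))/(2*(13 - 1*17)))**2) = -1277605 + (394 + ((-32/(-5) + (13 - 17))/(2*(13 - 17)))**2) = -1277605 + (394 + ((1/2)*(-32*(-1/5) - 4)/(-4))**2) = -1277605 + (394 + ((1/2)*(-1/4)*(32/5 - 4))**2) = -1277605 + (394 + ((1/2)*(-1/4)*(12/5))**2) = -1277605 + (394 + (-3/10)**2) = -1277605 + (394 + 9/100) = -1277605 + 39409/100 = -127721091/100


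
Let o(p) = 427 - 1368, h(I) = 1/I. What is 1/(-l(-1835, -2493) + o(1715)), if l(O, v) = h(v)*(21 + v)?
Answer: -831/782795 ≈ -0.0010616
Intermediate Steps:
o(p) = -941
l(O, v) = (21 + v)/v
1/(-l(-1835, -2493) + o(1715)) = 1/(-(21 - 2493)/(-2493) - 941) = 1/(-(-1)*(-2472)/2493 - 941) = 1/(-1*824/831 - 941) = 1/(-824/831 - 941) = 1/(-782795/831) = -831/782795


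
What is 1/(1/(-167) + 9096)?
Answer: 167/1519031 ≈ 0.00010994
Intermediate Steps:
1/(1/(-167) + 9096) = 1/(-1/167 + 9096) = 1/(1519031/167) = 167/1519031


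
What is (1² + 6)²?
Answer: 49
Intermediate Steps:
(1² + 6)² = (1 + 6)² = 7² = 49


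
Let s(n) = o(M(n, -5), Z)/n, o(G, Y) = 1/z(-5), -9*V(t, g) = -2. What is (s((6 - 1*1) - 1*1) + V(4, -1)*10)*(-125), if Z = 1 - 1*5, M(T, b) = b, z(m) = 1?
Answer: -11125/36 ≈ -309.03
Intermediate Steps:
V(t, g) = 2/9 (V(t, g) = -⅑*(-2) = 2/9)
Z = -4 (Z = 1 - 5 = -4)
o(G, Y) = 1 (o(G, Y) = 1/1 = 1)
s(n) = 1/n
(s((6 - 1*1) - 1*1) + V(4, -1)*10)*(-125) = (1/((6 - 1*1) - 1*1) + (2/9)*10)*(-125) = (1/((6 - 1) - 1) + 20/9)*(-125) = (1/(5 - 1) + 20/9)*(-125) = (1/4 + 20/9)*(-125) = (¼ + 20/9)*(-125) = (89/36)*(-125) = -11125/36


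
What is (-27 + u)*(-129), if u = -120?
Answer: 18963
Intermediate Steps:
(-27 + u)*(-129) = (-27 - 120)*(-129) = -147*(-129) = 18963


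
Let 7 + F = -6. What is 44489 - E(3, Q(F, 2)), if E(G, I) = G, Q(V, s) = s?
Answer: 44486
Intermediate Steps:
F = -13 (F = -7 - 6 = -13)
44489 - E(3, Q(F, 2)) = 44489 - 1*3 = 44489 - 3 = 44486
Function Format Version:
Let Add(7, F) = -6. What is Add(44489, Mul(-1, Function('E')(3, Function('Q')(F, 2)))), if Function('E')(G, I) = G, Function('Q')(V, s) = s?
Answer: 44486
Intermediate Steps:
F = -13 (F = Add(-7, -6) = -13)
Add(44489, Mul(-1, Function('E')(3, Function('Q')(F, 2)))) = Add(44489, Mul(-1, 3)) = Add(44489, -3) = 44486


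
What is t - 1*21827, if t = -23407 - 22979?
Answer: -68213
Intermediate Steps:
t = -46386
t - 1*21827 = -46386 - 1*21827 = -46386 - 21827 = -68213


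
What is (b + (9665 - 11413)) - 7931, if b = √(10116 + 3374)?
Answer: -9679 + √13490 ≈ -9562.9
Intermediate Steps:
b = √13490 ≈ 116.15
(b + (9665 - 11413)) - 7931 = (√13490 + (9665 - 11413)) - 7931 = (√13490 - 1748) - 7931 = (-1748 + √13490) - 7931 = -9679 + √13490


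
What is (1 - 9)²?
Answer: 64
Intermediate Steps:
(1 - 9)² = (-8)² = 64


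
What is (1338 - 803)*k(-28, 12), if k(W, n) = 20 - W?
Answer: 25680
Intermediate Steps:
(1338 - 803)*k(-28, 12) = (1338 - 803)*(20 - 1*(-28)) = 535*(20 + 28) = 535*48 = 25680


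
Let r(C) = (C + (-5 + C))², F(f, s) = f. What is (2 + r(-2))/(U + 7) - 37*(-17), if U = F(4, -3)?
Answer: 7002/11 ≈ 636.54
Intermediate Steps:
U = 4
r(C) = (-5 + 2*C)²
(2 + r(-2))/(U + 7) - 37*(-17) = (2 + (-5 + 2*(-2))²)/(4 + 7) - 37*(-17) = (2 + (-5 - 4)²)/11 + 629 = (2 + (-9)²)*(1/11) + 629 = (2 + 81)*(1/11) + 629 = 83*(1/11) + 629 = 83/11 + 629 = 7002/11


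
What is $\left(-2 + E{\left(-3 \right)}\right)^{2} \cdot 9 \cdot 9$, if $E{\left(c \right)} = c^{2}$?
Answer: $3969$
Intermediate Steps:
$\left(-2 + E{\left(-3 \right)}\right)^{2} \cdot 9 \cdot 9 = \left(-2 + \left(-3\right)^{2}\right)^{2} \cdot 9 \cdot 9 = \left(-2 + 9\right)^{2} \cdot 9 \cdot 9 = 7^{2} \cdot 9 \cdot 9 = 49 \cdot 9 \cdot 9 = 441 \cdot 9 = 3969$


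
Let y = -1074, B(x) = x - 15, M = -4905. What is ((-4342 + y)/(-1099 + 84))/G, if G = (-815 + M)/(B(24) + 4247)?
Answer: -411616/103675 ≈ -3.9703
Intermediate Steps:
B(x) = -15 + x
G = -715/532 (G = (-815 - 4905)/((-15 + 24) + 4247) = -5720/(9 + 4247) = -5720/4256 = -5720*1/4256 = -715/532 ≈ -1.3440)
((-4342 + y)/(-1099 + 84))/G = ((-4342 - 1074)/(-1099 + 84))/(-715/532) = -5416/(-1015)*(-532/715) = -5416*(-1/1015)*(-532/715) = (5416/1015)*(-532/715) = -411616/103675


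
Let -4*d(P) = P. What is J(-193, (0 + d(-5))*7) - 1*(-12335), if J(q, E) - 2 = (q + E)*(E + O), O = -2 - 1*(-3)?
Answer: 168649/16 ≈ 10541.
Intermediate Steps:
O = 1 (O = -2 + 3 = 1)
d(P) = -P/4
J(q, E) = 2 + (1 + E)*(E + q) (J(q, E) = 2 + (q + E)*(E + 1) = 2 + (E + q)*(1 + E) = 2 + (1 + E)*(E + q))
J(-193, (0 + d(-5))*7) - 1*(-12335) = (2 + (0 - ¼*(-5))*7 - 193 + ((0 - ¼*(-5))*7)² + ((0 - ¼*(-5))*7)*(-193)) - 1*(-12335) = (2 + (0 + 5/4)*7 - 193 + ((0 + 5/4)*7)² + ((0 + 5/4)*7)*(-193)) + 12335 = (2 + (5/4)*7 - 193 + ((5/4)*7)² + ((5/4)*7)*(-193)) + 12335 = (2 + 35/4 - 193 + (35/4)² + (35/4)*(-193)) + 12335 = (2 + 35/4 - 193 + 1225/16 - 6755/4) + 12335 = -28711/16 + 12335 = 168649/16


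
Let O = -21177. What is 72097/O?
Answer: -72097/21177 ≈ -3.4045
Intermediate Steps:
72097/O = 72097/(-21177) = 72097*(-1/21177) = -72097/21177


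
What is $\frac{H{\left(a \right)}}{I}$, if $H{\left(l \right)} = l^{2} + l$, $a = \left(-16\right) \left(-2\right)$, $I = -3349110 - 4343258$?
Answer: $- \frac{66}{480773} \approx -0.00013728$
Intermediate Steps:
$I = -7692368$ ($I = -3349110 - 4343258 = -7692368$)
$a = 32$
$H{\left(l \right)} = l + l^{2}$
$\frac{H{\left(a \right)}}{I} = \frac{32 \left(1 + 32\right)}{-7692368} = 32 \cdot 33 \left(- \frac{1}{7692368}\right) = 1056 \left(- \frac{1}{7692368}\right) = - \frac{66}{480773}$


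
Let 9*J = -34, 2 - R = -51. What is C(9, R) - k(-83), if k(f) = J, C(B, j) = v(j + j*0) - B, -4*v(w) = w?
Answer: -665/36 ≈ -18.472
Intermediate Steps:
R = 53 (R = 2 - 1*(-51) = 2 + 51 = 53)
J = -34/9 (J = (⅑)*(-34) = -34/9 ≈ -3.7778)
v(w) = -w/4
C(B, j) = -B - j/4 (C(B, j) = -(j + j*0)/4 - B = -(j + 0)/4 - B = -j/4 - B = -B - j/4)
k(f) = -34/9
C(9, R) - k(-83) = (-1*9 - ¼*53) - 1*(-34/9) = (-9 - 53/4) + 34/9 = -89/4 + 34/9 = -665/36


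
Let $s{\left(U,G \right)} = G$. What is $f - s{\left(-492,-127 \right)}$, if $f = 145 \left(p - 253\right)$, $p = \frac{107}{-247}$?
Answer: $- \frac{9045341}{247} \approx -36621.0$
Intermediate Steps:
$p = - \frac{107}{247}$ ($p = 107 \left(- \frac{1}{247}\right) = - \frac{107}{247} \approx -0.4332$)
$f = - \frac{9076710}{247}$ ($f = 145 \left(- \frac{107}{247} - 253\right) = 145 \left(- \frac{62598}{247}\right) = - \frac{9076710}{247} \approx -36748.0$)
$f - s{\left(-492,-127 \right)} = - \frac{9076710}{247} - -127 = - \frac{9076710}{247} + 127 = - \frac{9045341}{247}$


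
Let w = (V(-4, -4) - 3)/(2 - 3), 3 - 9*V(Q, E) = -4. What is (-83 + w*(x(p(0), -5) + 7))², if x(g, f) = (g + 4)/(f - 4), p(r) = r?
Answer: 30724849/6561 ≈ 4683.0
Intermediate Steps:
V(Q, E) = 7/9 (V(Q, E) = ⅓ - ⅑*(-4) = ⅓ + 4/9 = 7/9)
x(g, f) = (4 + g)/(-4 + f)
w = 20/9 (w = (7/9 - 3)/(2 - 3) = -20/9/(-1) = -20/9*(-1) = 20/9 ≈ 2.2222)
(-83 + w*(x(p(0), -5) + 7))² = (-83 + 20*((4 + 0)/(-4 - 5) + 7)/9)² = (-83 + 20*(4/(-9) + 7)/9)² = (-83 + 20*(-⅑*4 + 7)/9)² = (-83 + 20*(-4/9 + 7)/9)² = (-83 + (20/9)*(59/9))² = (-83 + 1180/81)² = (-5543/81)² = 30724849/6561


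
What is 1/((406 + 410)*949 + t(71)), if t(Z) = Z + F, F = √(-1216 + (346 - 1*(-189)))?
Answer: 774455/599780547706 - I*√681/599780547706 ≈ 1.2912e-6 - 4.3509e-11*I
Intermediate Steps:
F = I*√681 (F = √(-1216 + (346 + 189)) = √(-1216 + 535) = √(-681) = I*√681 ≈ 26.096*I)
t(Z) = Z + I*√681
1/((406 + 410)*949 + t(71)) = 1/((406 + 410)*949 + (71 + I*√681)) = 1/(816*949 + (71 + I*√681)) = 1/(774384 + (71 + I*√681)) = 1/(774455 + I*√681)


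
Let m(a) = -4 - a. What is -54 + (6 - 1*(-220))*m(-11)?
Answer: 1528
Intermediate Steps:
-54 + (6 - 1*(-220))*m(-11) = -54 + (6 - 1*(-220))*(-4 - 1*(-11)) = -54 + (6 + 220)*(-4 + 11) = -54 + 226*7 = -54 + 1582 = 1528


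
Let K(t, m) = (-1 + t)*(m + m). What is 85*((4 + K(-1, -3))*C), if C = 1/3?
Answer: 1360/3 ≈ 453.33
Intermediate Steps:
C = ⅓ ≈ 0.33333
K(t, m) = 2*m*(-1 + t) (K(t, m) = (-1 + t)*(2*m) = 2*m*(-1 + t))
85*((4 + K(-1, -3))*C) = 85*((4 + 2*(-3)*(-1 - 1))*(⅓)) = 85*((4 + 2*(-3)*(-2))*(⅓)) = 85*((4 + 12)*(⅓)) = 85*(16*(⅓)) = 85*(16/3) = 1360/3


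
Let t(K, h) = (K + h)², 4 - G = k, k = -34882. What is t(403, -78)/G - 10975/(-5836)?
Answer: 499650675/101797348 ≈ 4.9083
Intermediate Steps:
G = 34886 (G = 4 - 1*(-34882) = 4 + 34882 = 34886)
t(403, -78)/G - 10975/(-5836) = (403 - 78)²/34886 - 10975/(-5836) = 325²*(1/34886) - 10975*(-1/5836) = 105625*(1/34886) + 10975/5836 = 105625/34886 + 10975/5836 = 499650675/101797348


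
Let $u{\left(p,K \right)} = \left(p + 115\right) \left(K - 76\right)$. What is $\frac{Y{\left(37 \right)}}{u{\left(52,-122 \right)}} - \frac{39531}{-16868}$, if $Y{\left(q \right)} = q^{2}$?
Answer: $\frac{642019877}{278878644} \approx 2.3021$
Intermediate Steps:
$u{\left(p,K \right)} = \left(-76 + K\right) \left(115 + p\right)$ ($u{\left(p,K \right)} = \left(115 + p\right) \left(-76 + K\right) = \left(-76 + K\right) \left(115 + p\right)$)
$\frac{Y{\left(37 \right)}}{u{\left(52,-122 \right)}} - \frac{39531}{-16868} = \frac{37^{2}}{-8740 - 3952 + 115 \left(-122\right) - 6344} - \frac{39531}{-16868} = \frac{1369}{-8740 - 3952 - 14030 - 6344} - - \frac{39531}{16868} = \frac{1369}{-33066} + \frac{39531}{16868} = 1369 \left(- \frac{1}{33066}\right) + \frac{39531}{16868} = - \frac{1369}{33066} + \frac{39531}{16868} = \frac{642019877}{278878644}$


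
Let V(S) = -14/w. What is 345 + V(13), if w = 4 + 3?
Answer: 343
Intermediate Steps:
w = 7
V(S) = -2 (V(S) = -14/7 = -14*1/7 = -2)
345 + V(13) = 345 - 2 = 343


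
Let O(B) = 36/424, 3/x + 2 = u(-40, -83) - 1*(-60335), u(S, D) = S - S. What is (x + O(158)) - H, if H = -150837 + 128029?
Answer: 48621500033/2131766 ≈ 22808.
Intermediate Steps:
u(S, D) = 0
x = 1/20111 (x = 3/(-2 + (0 - 1*(-60335))) = 3/(-2 + (0 + 60335)) = 3/(-2 + 60335) = 3/60333 = 3*(1/60333) = 1/20111 ≈ 4.9724e-5)
H = -22808
O(B) = 9/106 (O(B) = 36*(1/424) = 9/106)
(x + O(158)) - H = (1/20111 + 9/106) - 1*(-22808) = 181105/2131766 + 22808 = 48621500033/2131766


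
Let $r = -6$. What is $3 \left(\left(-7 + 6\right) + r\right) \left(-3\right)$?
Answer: $63$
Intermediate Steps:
$3 \left(\left(-7 + 6\right) + r\right) \left(-3\right) = 3 \left(\left(-7 + 6\right) - 6\right) \left(-3\right) = 3 \left(-1 - 6\right) \left(-3\right) = 3 \left(-7\right) \left(-3\right) = \left(-21\right) \left(-3\right) = 63$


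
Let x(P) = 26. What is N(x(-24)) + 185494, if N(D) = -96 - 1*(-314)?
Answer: 185712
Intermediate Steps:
N(D) = 218 (N(D) = -96 + 314 = 218)
N(x(-24)) + 185494 = 218 + 185494 = 185712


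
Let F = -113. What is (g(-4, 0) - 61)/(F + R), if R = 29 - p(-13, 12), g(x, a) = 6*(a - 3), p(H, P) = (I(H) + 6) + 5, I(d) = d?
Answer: 79/82 ≈ 0.96341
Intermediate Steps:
p(H, P) = 11 + H (p(H, P) = (H + 6) + 5 = (6 + H) + 5 = 11 + H)
g(x, a) = -18 + 6*a (g(x, a) = 6*(-3 + a) = -18 + 6*a)
R = 31 (R = 29 - (11 - 13) = 29 - 1*(-2) = 29 + 2 = 31)
(g(-4, 0) - 61)/(F + R) = ((-18 + 6*0) - 61)/(-113 + 31) = ((-18 + 0) - 61)/(-82) = (-18 - 61)*(-1/82) = -79*(-1/82) = 79/82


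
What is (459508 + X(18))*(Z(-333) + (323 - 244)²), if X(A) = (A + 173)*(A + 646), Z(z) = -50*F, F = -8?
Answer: 3893830812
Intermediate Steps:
Z(z) = 400 (Z(z) = -50*(-8) = 400)
X(A) = (173 + A)*(646 + A)
(459508 + X(18))*(Z(-333) + (323 - 244)²) = (459508 + (111758 + 18² + 819*18))*(400 + (323 - 244)²) = (459508 + (111758 + 324 + 14742))*(400 + 79²) = (459508 + 126824)*(400 + 6241) = 586332*6641 = 3893830812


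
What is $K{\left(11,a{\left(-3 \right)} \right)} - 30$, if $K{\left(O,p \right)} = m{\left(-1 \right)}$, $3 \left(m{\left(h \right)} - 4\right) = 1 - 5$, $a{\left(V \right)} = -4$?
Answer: $- \frac{82}{3} \approx -27.333$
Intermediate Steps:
$m{\left(h \right)} = \frac{8}{3}$ ($m{\left(h \right)} = 4 + \frac{1 - 5}{3} = 4 + \frac{1}{3} \left(-4\right) = 4 - \frac{4}{3} = \frac{8}{3}$)
$K{\left(O,p \right)} = \frac{8}{3}$
$K{\left(11,a{\left(-3 \right)} \right)} - 30 = \frac{8}{3} - 30 = - \frac{82}{3}$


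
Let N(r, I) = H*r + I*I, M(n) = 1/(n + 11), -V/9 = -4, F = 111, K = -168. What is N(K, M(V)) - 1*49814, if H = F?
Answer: -151232557/2209 ≈ -68462.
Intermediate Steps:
V = 36 (V = -9*(-4) = 36)
M(n) = 1/(11 + n)
H = 111
N(r, I) = I² + 111*r (N(r, I) = 111*r + I*I = 111*r + I² = I² + 111*r)
N(K, M(V)) - 1*49814 = ((1/(11 + 36))² + 111*(-168)) - 1*49814 = ((1/47)² - 18648) - 49814 = (1/2209 - 18648) - 49814 = -41193431/2209 - 49814 = -151232557/2209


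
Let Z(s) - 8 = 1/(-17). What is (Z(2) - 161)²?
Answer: 6770404/289 ≈ 23427.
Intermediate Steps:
Z(s) = 135/17 (Z(s) = 8 + 1/(-17) = 8 - 1/17 = 135/17)
(Z(2) - 161)² = (135/17 - 161)² = (-2602/17)² = 6770404/289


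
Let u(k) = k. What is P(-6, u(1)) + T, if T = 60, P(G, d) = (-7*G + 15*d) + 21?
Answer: 138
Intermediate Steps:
P(G, d) = 21 - 7*G + 15*d
P(-6, u(1)) + T = (21 - 7*(-6) + 15*1) + 60 = (21 + 42 + 15) + 60 = 78 + 60 = 138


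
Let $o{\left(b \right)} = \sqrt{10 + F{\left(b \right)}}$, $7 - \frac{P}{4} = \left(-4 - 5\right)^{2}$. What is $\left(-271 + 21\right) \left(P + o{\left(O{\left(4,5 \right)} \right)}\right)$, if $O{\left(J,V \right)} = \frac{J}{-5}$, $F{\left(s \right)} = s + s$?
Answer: $74000 - 50 \sqrt{210} \approx 73275.0$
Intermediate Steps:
$F{\left(s \right)} = 2 s$
$P = -296$ ($P = 28 - 4 \left(-4 - 5\right)^{2} = 28 - 4 \left(-9\right)^{2} = 28 - 324 = -296$)
$O{\left(J,V \right)} = - \frac{J}{5}$ ($O{\left(J,V \right)} = J \left(- \frac{1}{5}\right) = - \frac{J}{5}$)
$o{\left(b \right)} = \sqrt{10 + 2 b}$
$\left(-271 + 21\right) \left(P + o{\left(O{\left(4,5 \right)} \right)}\right) = \left(-271 + 21\right) \left(-296 + \sqrt{10 + 2 \left(\left(- \frac{1}{5}\right) 4\right)}\right) = - 250 \left(-296 + \sqrt{10 + 2 \left(- \frac{4}{5}\right)}\right) = - 250 \left(-296 + \sqrt{10 - \frac{8}{5}}\right) = - 250 \left(-296 + \sqrt{\frac{42}{5}}\right) = - 250 \left(-296 + \frac{\sqrt{210}}{5}\right) = 74000 - 50 \sqrt{210}$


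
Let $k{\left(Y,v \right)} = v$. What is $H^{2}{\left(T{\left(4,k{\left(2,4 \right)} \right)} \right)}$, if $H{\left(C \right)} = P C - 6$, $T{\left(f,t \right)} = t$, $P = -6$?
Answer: $900$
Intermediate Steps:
$H{\left(C \right)} = -6 - 6 C$ ($H{\left(C \right)} = - 6 C - 6 = -6 - 6 C$)
$H^{2}{\left(T{\left(4,k{\left(2,4 \right)} \right)} \right)} = \left(-6 - 24\right)^{2} = \left(-30\right)^{2} = 900$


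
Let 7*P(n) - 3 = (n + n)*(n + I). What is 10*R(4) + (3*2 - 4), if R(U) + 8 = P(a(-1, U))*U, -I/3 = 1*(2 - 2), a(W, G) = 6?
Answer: 2454/7 ≈ 350.57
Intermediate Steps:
I = 0 (I = -3*(2 - 2) = -3*0 = 0)
P(n) = 3/7 + 2*n²/7 (P(n) = 3/7 + ((n + n)*(n + 0))/7 = 3/7 + ((2*n)*n)/7 = 3/7 + (2*n²)/7 = 3/7 + 2*n²/7)
R(U) = -8 + 75*U/7 (R(U) = -8 + (3/7 + (2/7)*6²)*U = -8 + (3/7 + (2/7)*36)*U = -8 + (3/7 + 72/7)*U = -8 + 75*U/7)
10*R(4) + (3*2 - 4) = 10*(-8 + (75/7)*4) + (3*2 - 4) = 10*(-8 + 300/7) + (6 - 4) = 10*(244/7) + 2 = 2440/7 + 2 = 2454/7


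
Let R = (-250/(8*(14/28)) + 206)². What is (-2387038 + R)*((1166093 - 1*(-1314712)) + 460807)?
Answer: -6961165215549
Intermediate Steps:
R = 82369/4 (R = (-250/(8*(14*(1/28))) + 206)² = (-250/(8*(½)) + 206)² = (-250/4 + 206)² = (-250*¼ + 206)² = (-125/2 + 206)² = (287/2)² = 82369/4 ≈ 20592.)
(-2387038 + R)*((1166093 - 1*(-1314712)) + 460807) = (-2387038 + 82369/4)*((1166093 - 1*(-1314712)) + 460807) = -9465783*((1166093 + 1314712) + 460807)/4 = -9465783*(2480805 + 460807)/4 = -9465783/4*2941612 = -6961165215549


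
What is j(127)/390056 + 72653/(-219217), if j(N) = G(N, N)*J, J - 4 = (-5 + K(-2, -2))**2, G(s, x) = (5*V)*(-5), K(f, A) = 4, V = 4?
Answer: -7112086767/21376726538 ≈ -0.33270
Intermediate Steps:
G(s, x) = -100 (G(s, x) = (5*4)*(-5) = 20*(-5) = -100)
J = 5 (J = 4 + (-5 + 4)**2 = 4 + (-1)**2 = 4 + 1 = 5)
j(N) = -500 (j(N) = -100*5 = -500)
j(127)/390056 + 72653/(-219217) = -500/390056 + 72653/(-219217) = -500*1/390056 + 72653*(-1/219217) = -125/97514 - 72653/219217 = -7112086767/21376726538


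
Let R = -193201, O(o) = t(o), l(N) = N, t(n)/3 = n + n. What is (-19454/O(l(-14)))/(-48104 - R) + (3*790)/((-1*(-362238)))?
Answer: 2994407401/367917529602 ≈ 0.0081388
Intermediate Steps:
t(n) = 6*n (t(n) = 3*(n + n) = 3*(2*n) = 6*n)
O(o) = 6*o
(-19454/O(l(-14)))/(-48104 - R) + (3*790)/((-1*(-362238))) = (-19454/(6*(-14)))/(-48104 - 1*(-193201)) + (3*790)/((-1*(-362238))) = (-19454/(-84))/(-48104 + 193201) + 2370/362238 = -19454*(-1/84)/145097 + 2370*(1/362238) = (9727/42)*(1/145097) + 395/60373 = 9727/6094074 + 395/60373 = 2994407401/367917529602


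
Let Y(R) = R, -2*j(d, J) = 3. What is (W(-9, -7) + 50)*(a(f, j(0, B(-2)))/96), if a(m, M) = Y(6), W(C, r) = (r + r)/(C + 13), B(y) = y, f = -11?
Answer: 93/32 ≈ 2.9063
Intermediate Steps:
j(d, J) = -3/2 (j(d, J) = -½*3 = -3/2)
W(C, r) = 2*r/(13 + C) (W(C, r) = (2*r)/(13 + C) = 2*r/(13 + C))
a(m, M) = 6
(W(-9, -7) + 50)*(a(f, j(0, B(-2)))/96) = (2*(-7)/(13 - 9) + 50)*(6/96) = (2*(-7)/4 + 50)*(6*(1/96)) = (2*(-7)*(¼) + 50)*(1/16) = (-7/2 + 50)*(1/16) = (93/2)*(1/16) = 93/32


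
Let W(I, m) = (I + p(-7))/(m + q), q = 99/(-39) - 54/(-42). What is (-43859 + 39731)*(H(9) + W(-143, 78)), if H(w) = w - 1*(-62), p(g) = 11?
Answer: -27740848/97 ≈ -2.8599e+5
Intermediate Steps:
q = -114/91 (q = 99*(-1/39) - 54*(-1/42) = -33/13 + 9/7 = -114/91 ≈ -1.2527)
H(w) = 62 + w (H(w) = w + 62 = 62 + w)
W(I, m) = (11 + I)/(-114/91 + m) (W(I, m) = (I + 11)/(m - 114/91) = (11 + I)/(-114/91 + m))
(-43859 + 39731)*(H(9) + W(-143, 78)) = (-43859 + 39731)*((62 + 9) + 91*(11 - 143)/(-114 + 91*78)) = -4128*(71 + 91*(-132)/(-114 + 7098)) = -4128*(71 + 91*(-132)/6984) = -4128*(71 + 91*(1/6984)*(-132)) = -4128*(71 - 1001/582) = -4128*40321/582 = -27740848/97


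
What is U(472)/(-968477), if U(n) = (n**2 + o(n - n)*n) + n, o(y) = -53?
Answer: -198240/968477 ≈ -0.20469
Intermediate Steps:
U(n) = n**2 - 52*n (U(n) = (n**2 - 53*n) + n = n**2 - 52*n)
U(472)/(-968477) = (472*(-52 + 472))/(-968477) = (472*420)*(-1/968477) = 198240*(-1/968477) = -198240/968477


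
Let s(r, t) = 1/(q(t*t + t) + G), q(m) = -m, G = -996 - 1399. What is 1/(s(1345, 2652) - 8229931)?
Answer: -7038151/57923497097582 ≈ -1.2151e-7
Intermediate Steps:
G = -2395
s(r, t) = 1/(-2395 - t - t²) (s(r, t) = 1/(-(t*t + t) - 2395) = 1/(-(t² + t) - 2395) = 1/(-(t + t²) - 2395) = 1/((-t - t²) - 2395) = 1/(-2395 - t - t²))
1/(s(1345, 2652) - 8229931) = 1/(-1/(2395 + 2652*(1 + 2652)) - 8229931) = 1/(-1/(2395 + 2652*2653) - 8229931) = 1/(-1/(2395 + 7035756) - 8229931) = 1/(-1/7038151 - 8229931) = 1/(-57923497097582/7038151) = -7038151/57923497097582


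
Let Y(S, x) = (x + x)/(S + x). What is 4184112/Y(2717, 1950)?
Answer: 125174684/25 ≈ 5.0070e+6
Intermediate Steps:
Y(S, x) = 2*x/(S + x) (Y(S, x) = (2*x)/(S + x) = 2*x/(S + x))
4184112/Y(2717, 1950) = 4184112/((2*1950/(2717 + 1950))) = 4184112/((2*1950/4667)) = 4184112/((2*1950*(1/4667))) = 4184112/(300/359) = 4184112*(359/300) = 125174684/25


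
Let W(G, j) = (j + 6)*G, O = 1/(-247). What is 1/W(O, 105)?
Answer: -247/111 ≈ -2.2252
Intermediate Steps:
O = -1/247 ≈ -0.0040486
W(G, j) = G*(6 + j) (W(G, j) = (6 + j)*G = G*(6 + j))
1/W(O, 105) = 1/(-(6 + 105)/247) = 1/(-1/247*111) = 1/(-111/247) = -247/111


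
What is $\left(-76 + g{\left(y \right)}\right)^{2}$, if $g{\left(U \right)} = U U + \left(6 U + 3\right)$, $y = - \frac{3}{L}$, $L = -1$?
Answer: $2116$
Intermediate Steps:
$y = 3$ ($y = - \frac{3}{-1} = \left(-3\right) \left(-1\right) = 3$)
$g{\left(U \right)} = 3 + U^{2} + 6 U$ ($g{\left(U \right)} = U^{2} + \left(3 + 6 U\right) = 3 + U^{2} + 6 U$)
$\left(-76 + g{\left(y \right)}\right)^{2} = \left(-76 + \left(3 + 3^{2} + 6 \cdot 3\right)\right)^{2} = \left(-76 + \left(3 + 9 + 18\right)\right)^{2} = \left(-76 + 30\right)^{2} = \left(-46\right)^{2} = 2116$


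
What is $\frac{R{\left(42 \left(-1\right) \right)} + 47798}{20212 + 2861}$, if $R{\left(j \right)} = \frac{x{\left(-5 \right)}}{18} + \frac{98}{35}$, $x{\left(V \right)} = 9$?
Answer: $\frac{478013}{230730} \approx 2.0717$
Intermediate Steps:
$R{\left(j \right)} = \frac{33}{10}$ ($R{\left(j \right)} = \frac{9}{18} + \frac{98}{35} = 9 \cdot \frac{1}{18} + 98 \cdot \frac{1}{35} = \frac{1}{2} + \frac{14}{5} = \frac{33}{10}$)
$\frac{R{\left(42 \left(-1\right) \right)} + 47798}{20212 + 2861} = \frac{\frac{33}{10} + 47798}{20212 + 2861} = \frac{478013}{10 \cdot 23073} = \frac{478013}{10} \cdot \frac{1}{23073} = \frac{478013}{230730}$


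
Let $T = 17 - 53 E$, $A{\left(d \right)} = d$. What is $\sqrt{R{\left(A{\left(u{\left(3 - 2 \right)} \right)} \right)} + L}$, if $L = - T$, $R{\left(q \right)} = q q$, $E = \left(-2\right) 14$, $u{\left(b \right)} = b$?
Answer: $10 i \sqrt{15} \approx 38.73 i$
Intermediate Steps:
$E = -28$
$R{\left(q \right)} = q^{2}$
$T = 1501$ ($T = 17 - -1484 = 17 + 1484 = 1501$)
$L = -1501$ ($L = \left(-1\right) 1501 = -1501$)
$\sqrt{R{\left(A{\left(u{\left(3 - 2 \right)} \right)} \right)} + L} = \sqrt{\left(3 - 2\right)^{2} - 1501} = \sqrt{1^{2} - 1501} = \sqrt{1 - 1501} = \sqrt{-1500} = 10 i \sqrt{15}$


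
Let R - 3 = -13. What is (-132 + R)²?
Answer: 20164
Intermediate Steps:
R = -10 (R = 3 - 13 = -10)
(-132 + R)² = (-132 - 10)² = (-142)² = 20164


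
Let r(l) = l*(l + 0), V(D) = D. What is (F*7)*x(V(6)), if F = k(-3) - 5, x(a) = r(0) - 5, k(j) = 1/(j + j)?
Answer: 1085/6 ≈ 180.83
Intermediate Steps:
k(j) = 1/(2*j)
r(l) = l² (r(l) = l*l = l²)
x(a) = -5 (x(a) = 0² - 5 = 0 - 5 = -5)
F = -31/6 (F = (½)/(-3) - 5 = (½)*(-⅓) - 5 = -⅙ - 5 = -31/6 ≈ -5.1667)
(F*7)*x(V(6)) = -31/6*7*(-5) = -217/6*(-5) = 1085/6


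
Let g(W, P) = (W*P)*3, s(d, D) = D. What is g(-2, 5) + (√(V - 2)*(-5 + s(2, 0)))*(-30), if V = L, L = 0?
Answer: -30 + 150*I*√2 ≈ -30.0 + 212.13*I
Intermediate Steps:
g(W, P) = 3*P*W (g(W, P) = (P*W)*3 = 3*P*W)
V = 0
g(-2, 5) + (√(V - 2)*(-5 + s(2, 0)))*(-30) = 3*5*(-2) + (√(0 - 2)*(-5 + 0))*(-30) = -30 + (√(-2)*(-5))*(-30) = -30 + ((I*√2)*(-5))*(-30) = -30 - 5*I*√2*(-30) = -30 + 150*I*√2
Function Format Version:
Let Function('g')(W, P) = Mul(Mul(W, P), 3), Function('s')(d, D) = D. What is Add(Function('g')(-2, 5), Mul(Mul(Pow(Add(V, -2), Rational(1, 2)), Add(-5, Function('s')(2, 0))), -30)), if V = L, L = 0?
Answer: Add(-30, Mul(150, I, Pow(2, Rational(1, 2)))) ≈ Add(-30.000, Mul(212.13, I))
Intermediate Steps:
Function('g')(W, P) = Mul(3, P, W) (Function('g')(W, P) = Mul(Mul(P, W), 3) = Mul(3, P, W))
V = 0
Add(Function('g')(-2, 5), Mul(Mul(Pow(Add(V, -2), Rational(1, 2)), Add(-5, Function('s')(2, 0))), -30)) = Add(Mul(3, 5, -2), Mul(Mul(Pow(Add(0, -2), Rational(1, 2)), Add(-5, 0)), -30)) = Add(-30, Mul(Mul(Pow(-2, Rational(1, 2)), -5), -30)) = Add(-30, Mul(Mul(Mul(I, Pow(2, Rational(1, 2))), -5), -30)) = Add(-30, Mul(Mul(-5, I, Pow(2, Rational(1, 2))), -30)) = Add(-30, Mul(150, I, Pow(2, Rational(1, 2))))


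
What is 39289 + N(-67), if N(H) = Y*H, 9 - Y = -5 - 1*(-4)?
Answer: 38619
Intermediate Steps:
Y = 10 (Y = 9 - (-5 - 1*(-4)) = 9 - (-5 + 4) = 9 - 1*(-1) = 9 + 1 = 10)
N(H) = 10*H
39289 + N(-67) = 39289 + 10*(-67) = 39289 - 670 = 38619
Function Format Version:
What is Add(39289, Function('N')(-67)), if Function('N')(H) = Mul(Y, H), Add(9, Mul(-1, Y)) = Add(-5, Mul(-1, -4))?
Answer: 38619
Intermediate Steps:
Y = 10 (Y = Add(9, Mul(-1, Add(-5, Mul(-1, -4)))) = Add(9, Mul(-1, Add(-5, 4))) = Add(9, Mul(-1, -1)) = Add(9, 1) = 10)
Function('N')(H) = Mul(10, H)
Add(39289, Function('N')(-67)) = Add(39289, Mul(10, -67)) = Add(39289, -670) = 38619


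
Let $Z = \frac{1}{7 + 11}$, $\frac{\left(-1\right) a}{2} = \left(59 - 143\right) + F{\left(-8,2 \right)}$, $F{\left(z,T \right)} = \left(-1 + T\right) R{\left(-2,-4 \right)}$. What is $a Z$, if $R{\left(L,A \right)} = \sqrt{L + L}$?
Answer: $\frac{28}{3} - \frac{2 i}{9} \approx 9.3333 - 0.22222 i$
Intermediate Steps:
$R{\left(L,A \right)} = \sqrt{2} \sqrt{L}$ ($R{\left(L,A \right)} = \sqrt{2 L} = \sqrt{2} \sqrt{L}$)
$F{\left(z,T \right)} = 2 i \left(-1 + T\right)$ ($F{\left(z,T \right)} = \left(-1 + T\right) \sqrt{2} \sqrt{-2} = \left(-1 + T\right) \sqrt{2} i \sqrt{2} = \left(-1 + T\right) 2 i = 2 i \left(-1 + T\right)$)
$a = 168 - 4 i$ ($a = - 2 \left(\left(59 - 143\right) + 2 i \left(-1 + 2\right)\right) = - 2 \left(-84 + 2 i 1\right) = - 2 \left(-84 + 2 i\right) = 168 - 4 i \approx 168.0 - 4.0 i$)
$Z = \frac{1}{18} \approx 0.055556$
$a Z = \left(168 - 4 i\right) \frac{1}{18} = \frac{28}{3} - \frac{2 i}{9}$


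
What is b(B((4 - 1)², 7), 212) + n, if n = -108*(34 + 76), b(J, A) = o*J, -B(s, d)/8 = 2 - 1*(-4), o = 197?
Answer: -21336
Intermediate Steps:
B(s, d) = -48 (B(s, d) = -8*(2 - 1*(-4)) = -8*(2 + 4) = -8*6 = -48)
b(J, A) = 197*J
n = -11880 (n = -108*110 = -11880)
b(B((4 - 1)², 7), 212) + n = 197*(-48) - 11880 = -9456 - 11880 = -21336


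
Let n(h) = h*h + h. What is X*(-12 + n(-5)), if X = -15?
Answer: -120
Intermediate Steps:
n(h) = h + h² (n(h) = h² + h = h + h²)
X*(-12 + n(-5)) = -15*(-12 - 5*(1 - 5)) = -15*(-12 - 5*(-4)) = -15*(-12 + 20) = -15*8 = -120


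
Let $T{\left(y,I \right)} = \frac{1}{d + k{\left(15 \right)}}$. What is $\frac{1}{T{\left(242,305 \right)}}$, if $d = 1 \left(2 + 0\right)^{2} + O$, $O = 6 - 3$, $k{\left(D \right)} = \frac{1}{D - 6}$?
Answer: $\frac{64}{9} \approx 7.1111$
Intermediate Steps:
$k{\left(D \right)} = \frac{1}{-6 + D}$
$O = 3$ ($O = 6 - 3 = 3$)
$d = 7$ ($d = 1 \left(2 + 0\right)^{2} + 3 = 1 \cdot 2^{2} + 3 = 1 \cdot 4 + 3 = 4 + 3 = 7$)
$T{\left(y,I \right)} = \frac{9}{64}$ ($T{\left(y,I \right)} = \frac{1}{7 + \frac{1}{-6 + 15}} = \frac{1}{7 + \frac{1}{9}} = \frac{1}{\frac{64}{9}} = \frac{9}{64}$)
$\frac{1}{T{\left(242,305 \right)}} = \frac{1}{\frac{9}{64}} = \frac{64}{9}$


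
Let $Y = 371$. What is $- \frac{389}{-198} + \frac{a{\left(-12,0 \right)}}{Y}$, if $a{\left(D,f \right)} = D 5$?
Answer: $\frac{132439}{73458} \approx 1.8029$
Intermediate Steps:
$a{\left(D,f \right)} = 5 D$
$- \frac{389}{-198} + \frac{a{\left(-12,0 \right)}}{Y} = - \frac{389}{-198} + \frac{5 \left(-12\right)}{371} = \left(-389\right) \left(- \frac{1}{198}\right) - \frac{60}{371} = \frac{389}{198} - \frac{60}{371} = \frac{132439}{73458}$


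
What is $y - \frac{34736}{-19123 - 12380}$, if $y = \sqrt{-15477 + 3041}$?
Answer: $\frac{34736}{31503} + 2 i \sqrt{3109} \approx 1.1026 + 111.52 i$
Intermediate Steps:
$y = 2 i \sqrt{3109}$ ($y = \sqrt{-12436} = 2 i \sqrt{3109} \approx 111.52 i$)
$y - \frac{34736}{-19123 - 12380} = 2 i \sqrt{3109} - \frac{34736}{-19123 - 12380} = 2 i \sqrt{3109} - \frac{34736}{-31503} = 2 i \sqrt{3109} - - \frac{34736}{31503} = 2 i \sqrt{3109} + \frac{34736}{31503} = \frac{34736}{31503} + 2 i \sqrt{3109}$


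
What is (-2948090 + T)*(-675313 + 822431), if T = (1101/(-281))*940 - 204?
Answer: -122035198093372/281 ≈ -4.3429e+11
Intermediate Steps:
T = -1092264/281 (T = (1101*(-1/281))*940 - 204 = -1101/281*940 - 204 = -1034940/281 - 204 = -1092264/281 ≈ -3887.1)
(-2948090 + T)*(-675313 + 822431) = (-2948090 - 1092264/281)*(-675313 + 822431) = -829505554/281*147118 = -122035198093372/281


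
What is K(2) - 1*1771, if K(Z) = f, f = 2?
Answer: -1769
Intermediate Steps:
K(Z) = 2
K(2) - 1*1771 = 2 - 1*1771 = 2 - 1771 = -1769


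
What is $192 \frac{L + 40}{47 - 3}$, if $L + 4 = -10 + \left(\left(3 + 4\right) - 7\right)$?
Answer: $\frac{1248}{11} \approx 113.45$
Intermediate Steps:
$L = -14$ ($L = -4 + \left(-10 + \left(\left(3 + 4\right) - 7\right)\right) = -4 + \left(-10 + \left(7 - 7\right)\right) = -4 + \left(-10 + 0\right) = -4 - 10 = -14$)
$192 \frac{L + 40}{47 - 3} = 192 \frac{-14 + 40}{47 - 3} = 192 \cdot \frac{26}{44} = 192 \cdot 26 \cdot \frac{1}{44} = 192 \cdot \frac{13}{22} = \frac{1248}{11}$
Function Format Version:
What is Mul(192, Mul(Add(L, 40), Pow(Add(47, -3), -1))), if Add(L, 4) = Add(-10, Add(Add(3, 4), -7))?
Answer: Rational(1248, 11) ≈ 113.45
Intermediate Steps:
L = -14 (L = Add(-4, Add(-10, Add(Add(3, 4), -7))) = Add(-4, Add(-10, Add(7, -7))) = Add(-4, Add(-10, 0)) = Add(-4, -10) = -14)
Mul(192, Mul(Add(L, 40), Pow(Add(47, -3), -1))) = Mul(192, Mul(Add(-14, 40), Pow(Add(47, -3), -1))) = Mul(192, Mul(26, Pow(44, -1))) = Mul(192, Mul(26, Rational(1, 44))) = Mul(192, Rational(13, 22)) = Rational(1248, 11)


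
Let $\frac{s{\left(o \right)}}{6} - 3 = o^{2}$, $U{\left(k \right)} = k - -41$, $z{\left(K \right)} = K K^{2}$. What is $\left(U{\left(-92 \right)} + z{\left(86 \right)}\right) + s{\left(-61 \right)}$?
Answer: $658349$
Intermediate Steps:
$z{\left(K \right)} = K^{3}$
$U{\left(k \right)} = 41 + k$ ($U{\left(k \right)} = k + 41 = 41 + k$)
$s{\left(o \right)} = 18 + 6 o^{2}$
$\left(U{\left(-92 \right)} + z{\left(86 \right)}\right) + s{\left(-61 \right)} = \left(\left(41 - 92\right) + 86^{3}\right) + \left(18 + 6 \left(-61\right)^{2}\right) = \left(-51 + 636056\right) + \left(18 + 6 \cdot 3721\right) = 636005 + \left(18 + 22326\right) = 636005 + 22344 = 658349$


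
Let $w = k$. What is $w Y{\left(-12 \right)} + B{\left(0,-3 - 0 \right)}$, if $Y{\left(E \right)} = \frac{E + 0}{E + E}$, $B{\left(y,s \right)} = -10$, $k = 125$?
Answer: $\frac{105}{2} \approx 52.5$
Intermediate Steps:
$w = 125$
$Y{\left(E \right)} = \frac{1}{2}$ ($Y{\left(E \right)} = \frac{E}{2 E} = E \frac{1}{2 E} = \frac{1}{2}$)
$w Y{\left(-12 \right)} + B{\left(0,-3 - 0 \right)} = 125 \cdot \frac{1}{2} - 10 = \frac{125}{2} - 10 = \frac{105}{2}$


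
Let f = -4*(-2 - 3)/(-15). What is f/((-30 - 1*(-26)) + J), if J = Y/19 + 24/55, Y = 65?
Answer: 4180/447 ≈ 9.3512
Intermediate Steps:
J = 4031/1045 (J = 65/19 + 24/55 = 4031/1045 ≈ 3.8574)
f = -4/3 (f = -4*(-5)*(-1/15) = 20*(-1/15) = -4/3 ≈ -1.3333)
f/((-30 - 1*(-26)) + J) = -4/3/((-30 - 1*(-26)) + 4031/1045) = -4/3/((-30 + 26) + 4031/1045) = -4/3/(-4 + 4031/1045) = -4/3/(-149/1045) = -1045/149*(-4/3) = 4180/447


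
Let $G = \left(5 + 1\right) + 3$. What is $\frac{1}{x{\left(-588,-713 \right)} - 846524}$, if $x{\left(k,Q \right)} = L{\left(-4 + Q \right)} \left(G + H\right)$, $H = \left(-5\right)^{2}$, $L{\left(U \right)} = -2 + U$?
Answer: $- \frac{1}{870970} \approx -1.1481 \cdot 10^{-6}$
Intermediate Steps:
$G = 9$ ($G = 6 + 3 = 9$)
$H = 25$
$x{\left(k,Q \right)} = -204 + 34 Q$ ($x{\left(k,Q \right)} = \left(-2 + \left(-4 + Q\right)\right) \left(9 + 25\right) = \left(-6 + Q\right) 34 = -204 + 34 Q$)
$\frac{1}{x{\left(-588,-713 \right)} - 846524} = \frac{1}{\left(-204 + 34 \left(-713\right)\right) - 846524} = \frac{1}{\left(-204 - 24242\right) - 846524} = \frac{1}{-24446 - 846524} = \frac{1}{-870970} = - \frac{1}{870970}$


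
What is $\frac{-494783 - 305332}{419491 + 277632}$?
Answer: $- \frac{19515}{17003} \approx -1.1477$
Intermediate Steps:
$\frac{-494783 - 305332}{419491 + 277632} = - \frac{800115}{697123} = \left(-800115\right) \frac{1}{697123} = - \frac{19515}{17003}$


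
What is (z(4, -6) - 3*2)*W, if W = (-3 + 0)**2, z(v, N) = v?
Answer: -18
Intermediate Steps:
W = 9 (W = (-3)**2 = 9)
(z(4, -6) - 3*2)*W = (4 - 3*2)*9 = (4 - 6)*9 = -2*9 = -18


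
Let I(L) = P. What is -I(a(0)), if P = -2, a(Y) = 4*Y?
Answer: 2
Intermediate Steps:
I(L) = -2
-I(a(0)) = -1*(-2) = 2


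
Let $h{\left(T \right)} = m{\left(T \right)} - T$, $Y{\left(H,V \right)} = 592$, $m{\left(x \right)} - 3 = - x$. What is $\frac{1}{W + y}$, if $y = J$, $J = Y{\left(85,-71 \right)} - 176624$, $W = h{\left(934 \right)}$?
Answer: $- \frac{1}{177897} \approx -5.6212 \cdot 10^{-6}$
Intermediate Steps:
$m{\left(x \right)} = 3 - x$
$h{\left(T \right)} = 3 - 2 T$ ($h{\left(T \right)} = \left(3 - T\right) - T = 3 - 2 T$)
$W = -1865$ ($W = 3 - 1868 = -1865$)
$J = -176032$ ($J = 592 - 176624 = -176032$)
$y = -176032$
$\frac{1}{W + y} = \frac{1}{-1865 - 176032} = \frac{1}{-177897} = - \frac{1}{177897}$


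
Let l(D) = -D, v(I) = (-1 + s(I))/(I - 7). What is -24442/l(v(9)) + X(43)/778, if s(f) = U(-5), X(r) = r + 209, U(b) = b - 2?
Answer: -4753717/778 ≈ -6110.2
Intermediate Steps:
U(b) = -2 + b
X(r) = 209 + r
s(f) = -7 (s(f) = -2 - 5 = -7)
v(I) = -8/(-7 + I) (v(I) = (-1 - 7)/(I - 7) = -8/(-7 + I))
-24442/l(v(9)) + X(43)/778 = -24442/((-(-8)/(-7 + 9))) + (209 + 43)/778 = -24442/((-(-8)/2)) + 252*(1/778) = -24442/((-(-8)/2)) + 126/389 = -24442/((-1*(-4))) + 126/389 = -24442/4 + 126/389 = -24442*¼ + 126/389 = -12221/2 + 126/389 = -4753717/778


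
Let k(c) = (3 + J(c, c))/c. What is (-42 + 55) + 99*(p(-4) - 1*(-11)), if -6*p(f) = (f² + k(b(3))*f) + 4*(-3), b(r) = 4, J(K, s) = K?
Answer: 2303/2 ≈ 1151.5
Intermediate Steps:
k(c) = (3 + c)/c
p(f) = 2 - 7*f/24 - f²/6 (p(f) = -((f² + ((3 + 4)/4)*f) + 4*(-3))/6 = -((f² + ((¼)*7)*f) - 12)/6 = -((f² + 7*f/4) - 12)/6 = -(-12 + f² + 7*f/4)/6 = 2 - 7*f/24 - f²/6)
(-42 + 55) + 99*(p(-4) - 1*(-11)) = (-42 + 55) + 99*((2 - 7/24*(-4) - ⅙*(-4)²) - 1*(-11)) = 13 + 99*((2 + 7/6 - ⅙*16) + 11) = 13 + 99*((2 + 7/6 - 8/3) + 11) = 13 + 99*(½ + 11) = 13 + 99*(23/2) = 13 + 2277/2 = 2303/2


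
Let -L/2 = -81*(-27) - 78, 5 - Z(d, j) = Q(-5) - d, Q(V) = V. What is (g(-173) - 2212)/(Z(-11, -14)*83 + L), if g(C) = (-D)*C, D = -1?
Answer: 2385/4301 ≈ 0.55452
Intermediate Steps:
Z(d, j) = 10 + d (Z(d, j) = 5 - (-5 - d) = 5 + (5 + d) = 10 + d)
g(C) = C (g(C) = (-1*(-1))*C = 1*C = C)
L = -4218 (L = -2*(-81*(-27) - 78) = -2*(2187 - 78) = -2*2109 = -4218)
(g(-173) - 2212)/(Z(-11, -14)*83 + L) = (-173 - 2212)/((10 - 11)*83 - 4218) = -2385/(-1*83 - 4218) = -2385/(-83 - 4218) = -2385/(-4301) = -2385*(-1/4301) = 2385/4301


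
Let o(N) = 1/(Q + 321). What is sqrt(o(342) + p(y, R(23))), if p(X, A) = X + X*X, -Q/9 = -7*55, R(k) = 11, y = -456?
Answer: sqrt(2973975997866)/3786 ≈ 455.50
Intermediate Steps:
Q = 3465 (Q = -(-63)*55 = -9*(-385) = 3465)
p(X, A) = X + X**2
o(N) = 1/3786 (o(N) = 1/(3465 + 321) = 1/3786)
sqrt(o(342) + p(y, R(23))) = sqrt(1/3786 - 456*(1 - 456)) = sqrt(1/3786 - 456*(-455)) = sqrt(1/3786 + 207480) = sqrt(785519281/3786) = sqrt(2973975997866)/3786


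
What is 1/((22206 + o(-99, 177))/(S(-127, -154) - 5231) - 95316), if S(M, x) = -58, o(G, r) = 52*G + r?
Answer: -1763/168047853 ≈ -1.0491e-5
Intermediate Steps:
o(G, r) = r + 52*G
1/((22206 + o(-99, 177))/(S(-127, -154) - 5231) - 95316) = 1/((22206 + (177 + 52*(-99)))/(-58 - 5231) - 95316) = 1/((22206 + (177 - 5148))/(-5289) - 95316) = 1/((22206 - 4971)*(-1/5289) - 95316) = 1/(17235*(-1/5289) - 95316) = 1/(-5745/1763 - 95316) = 1/(-168047853/1763) = -1763/168047853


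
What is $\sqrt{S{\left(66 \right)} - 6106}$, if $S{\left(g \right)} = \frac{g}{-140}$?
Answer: $\frac{i \sqrt{29921710}}{70} \approx 78.144 i$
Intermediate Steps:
$S{\left(g \right)} = - \frac{g}{140}$ ($S{\left(g \right)} = g \left(- \frac{1}{140}\right) = - \frac{g}{140}$)
$\sqrt{S{\left(66 \right)} - 6106} = \sqrt{\left(- \frac{1}{140}\right) 66 - 6106} = \sqrt{- \frac{33}{70} - 6106} = \sqrt{- \frac{427453}{70}} = \frac{i \sqrt{29921710}}{70}$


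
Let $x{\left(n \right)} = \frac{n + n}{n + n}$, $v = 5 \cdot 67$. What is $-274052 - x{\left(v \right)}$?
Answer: $-274053$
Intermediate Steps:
$v = 335$
$x{\left(n \right)} = 1$ ($x{\left(n \right)} = \frac{2 n}{2 n} = 2 n \frac{1}{2 n} = 1$)
$-274052 - x{\left(v \right)} = -274052 - 1 = -274053$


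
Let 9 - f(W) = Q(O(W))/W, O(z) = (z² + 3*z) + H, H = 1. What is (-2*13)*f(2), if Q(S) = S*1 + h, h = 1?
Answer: -78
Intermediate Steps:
O(z) = 1 + z² + 3*z (O(z) = (z² + 3*z) + 1 = 1 + z² + 3*z)
Q(S) = 1 + S (Q(S) = S*1 + 1 = S + 1 = 1 + S)
f(W) = 9 - (2 + W² + 3*W)/W (f(W) = 9 - (1 + (1 + W² + 3*W))/W = 9 - (2 + W² + 3*W)/W)
(-2*13)*f(2) = (-2*13)*(6 - 1*2 - 2/2) = -26*(6 - 2 - 2*½) = -26*(6 - 2 - 1) = -26*3 = -78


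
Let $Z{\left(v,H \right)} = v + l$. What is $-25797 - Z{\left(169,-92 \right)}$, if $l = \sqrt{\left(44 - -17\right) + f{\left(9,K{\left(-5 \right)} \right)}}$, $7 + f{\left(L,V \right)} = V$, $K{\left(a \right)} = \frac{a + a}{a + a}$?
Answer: $-25966 - \sqrt{55} \approx -25973.0$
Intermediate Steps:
$K{\left(a \right)} = 1$ ($K{\left(a \right)} = \frac{2 a}{2 a} = 2 a \frac{1}{2 a} = 1$)
$f{\left(L,V \right)} = -7 + V$
$l = \sqrt{55}$ ($l = \sqrt{\left(44 - -17\right) + \left(-7 + 1\right)} = \sqrt{\left(44 + 17\right) - 6} = \sqrt{61 - 6} = \sqrt{55} \approx 7.4162$)
$Z{\left(v,H \right)} = v + \sqrt{55}$
$-25797 - Z{\left(169,-92 \right)} = -25797 - \left(169 + \sqrt{55}\right) = -25966 - \sqrt{55}$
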